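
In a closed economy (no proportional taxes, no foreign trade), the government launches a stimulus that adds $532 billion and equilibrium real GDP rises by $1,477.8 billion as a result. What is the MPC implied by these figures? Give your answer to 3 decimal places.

0.640

Implied spending multiplier k = ΔY/ΔG = 1,477.8/532 ≈ 2.7778.
Since k = 1/(1 − MPC), MPC = 1 − 1/k = 1 − ΔG/ΔY = 1 − 532/1,477.8 ≈ 0.640.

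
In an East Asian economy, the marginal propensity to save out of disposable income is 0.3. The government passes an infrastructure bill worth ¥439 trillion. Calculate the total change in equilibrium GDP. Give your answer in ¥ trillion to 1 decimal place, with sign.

MPC = 1 − MPS = 1 − 0.3 = 0.7.
Government-spending multiplier = 1/(1 − MPC) = 1/(1 − 0.7) = 1/0.3 ≈ 3.333.
ΔY = k × ΔG = (+¥439 trillion) / 0.3 ≈ +¥1,463.3 trillion.

+¥1,463.3 trillion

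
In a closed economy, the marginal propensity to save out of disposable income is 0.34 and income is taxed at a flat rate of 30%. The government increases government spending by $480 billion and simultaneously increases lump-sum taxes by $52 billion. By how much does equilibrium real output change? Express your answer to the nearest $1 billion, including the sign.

+$828 billion

MPC = 1 − MPS = 1 − 0.34 = 0.66.
Expenditure multiplier = 1/(1 − c(1−t)) = 1/(1 − 0.66×0.7) = 1/0.538 ≈ 1.859.
ΔG contributes k·ΔG = (+$480 billion) / 0.538 ≈ +$892.2 billion.
ΔT of +$52 billion changes first-round spending by −c·ΔT = −$34.32 billion, contributing k·(−c·ΔT) = (−$34.32 billion) / 0.538 ≈ −$63.8 billion.
Net ΔY = k(ΔG − c·ΔT) = (+$445.68 billion) / 0.538 ≈ +$828 billion.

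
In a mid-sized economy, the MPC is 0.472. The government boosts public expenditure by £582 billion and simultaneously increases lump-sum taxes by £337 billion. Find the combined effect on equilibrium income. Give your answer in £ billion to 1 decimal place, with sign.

+£801.0 billion

Expenditure multiplier = 1/(1 − MPC) = 1/(1 − 0.472) = 1/0.528 ≈ 1.894.
ΔG contributes k·ΔG = (+£582 billion) / 0.528 ≈ +£1,102.3 billion.
ΔT of +£337 billion changes first-round spending by −c·ΔT = −£159.064 billion, contributing k·(−c·ΔT) = (−£159.064 billion) / 0.528 ≈ −£301.3 billion.
Net ΔY = k(ΔG − c·ΔT) = (+£422.936 billion) / 0.528 ≈ +£801 billion.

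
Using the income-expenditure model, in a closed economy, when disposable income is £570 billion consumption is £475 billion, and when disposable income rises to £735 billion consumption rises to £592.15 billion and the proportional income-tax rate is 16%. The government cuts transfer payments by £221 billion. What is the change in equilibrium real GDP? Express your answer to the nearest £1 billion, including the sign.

MPC = ΔC/ΔYd = (592.15 − 475)/(735 − 570) = 117.15/165 = 0.71.
The transfer change shifts disposable income by −£221 billion, so first-round consumption changes by c·ΔTR = 0.71 × (−£221 billion) = −£156.91 billion.
Expenditure multiplier = 1/(1 − c(1−t)) = 1/(1 − 0.71×0.84) = 1/0.4036 ≈ 2.478.
The transfer multiplier is c × k ≈ 1.759, so ΔY = k × (c·ΔTR) = (−£156.91 billion) / 0.4036 ≈ −£389 billion.

−£389 billion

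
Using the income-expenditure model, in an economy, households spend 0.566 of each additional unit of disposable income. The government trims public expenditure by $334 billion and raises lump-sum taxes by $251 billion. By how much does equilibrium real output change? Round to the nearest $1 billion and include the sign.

−$1,097 billion

Expenditure multiplier = 1/(1 − MPC) = 1/(1 − 0.566) = 1/0.434 ≈ 2.304.
ΔG contributes k·ΔG = (−$334 billion) / 0.434 ≈ −$769.6 billion.
ΔT of +$251 billion changes first-round spending by −c·ΔT = −$142.066 billion, contributing k·(−c·ΔT) = (−$142.066 billion) / 0.434 ≈ −$327.3 billion.
Net ΔY = k(ΔG − c·ΔT) = (−$476.066 billion) / 0.434 ≈ −$1,097 billion.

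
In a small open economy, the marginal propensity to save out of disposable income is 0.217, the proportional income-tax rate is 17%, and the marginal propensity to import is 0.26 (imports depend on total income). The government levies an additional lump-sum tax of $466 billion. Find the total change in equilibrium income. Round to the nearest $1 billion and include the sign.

−$598 billion

MPC = 1 − MPS = 1 − 0.217 = 0.783.
A lump-sum tax change of +$466 billion shifts disposable income by −$466 billion; first-round consumption changes by −c × ΔT = −0.783 × (+$466 billion) = −$364.878 billion.
Expenditure multiplier = 1/(1 − c(1−t) + m) = 1/(1 − 0.783×0.83 + 0.26) = 1/0.61011 ≈ 1.639.
The tax multiplier is −c × k ≈ −1.283, so ΔY = k × (−c·ΔT) = (−$364.878 billion) / 0.61011 ≈ −$598 billion.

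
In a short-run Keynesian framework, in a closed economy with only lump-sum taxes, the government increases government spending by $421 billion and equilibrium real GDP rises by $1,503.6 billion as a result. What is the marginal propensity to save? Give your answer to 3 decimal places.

0.280

Implied spending multiplier k = ΔY/ΔG = 1,503.6/421 ≈ 3.5715.
Since k = 1/(1 − MPC), MPC = 1 − 1/k = 1 − ΔG/ΔY = 1 − 421/1,503.6 ≈ 0.720.
MPS = 1 − MPC = 0.280.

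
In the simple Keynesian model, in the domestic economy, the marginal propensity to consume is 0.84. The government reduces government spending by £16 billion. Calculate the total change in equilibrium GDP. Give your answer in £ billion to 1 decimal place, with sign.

Spending multiplier = 1/(1 − MPC) = 1/(1 − 0.84) = 1/0.16 = 6.25.
ΔY = k × ΔG = (−£16 billion) / 0.16 = −£100 billion.

−£100.0 billion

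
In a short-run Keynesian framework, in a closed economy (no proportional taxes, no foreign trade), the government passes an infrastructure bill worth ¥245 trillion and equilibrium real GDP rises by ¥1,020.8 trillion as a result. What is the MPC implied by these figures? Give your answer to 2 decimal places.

Implied spending multiplier k = ΔY/ΔG = 1,020.8/245 ≈ 4.1665.
Since k = 1/(1 − MPC), MPC = 1 − 1/k = 1 − ΔG/ΔY = 1 − 245/1,020.8 ≈ 0.76.

0.76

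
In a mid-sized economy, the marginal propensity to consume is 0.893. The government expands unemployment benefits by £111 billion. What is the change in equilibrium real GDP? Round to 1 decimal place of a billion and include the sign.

+£926.4 billion

The transfer change shifts disposable income by +£111 billion, so first-round consumption changes by c·ΔTR = 0.893 × (+£111 billion) = +£99.123 billion.
Expenditure multiplier = 1/(1 − MPC) = 1/(1 − 0.893) = 1/0.107 ≈ 9.346.
The transfer multiplier is c × k ≈ 8.346, so ΔY = k × (c·ΔTR) = (+£99.123 billion) / 0.107 ≈ +£926.4 billion.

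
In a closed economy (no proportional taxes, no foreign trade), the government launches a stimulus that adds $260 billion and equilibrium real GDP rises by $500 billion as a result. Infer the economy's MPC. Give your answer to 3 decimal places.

0.480

Implied spending multiplier k = ΔY/ΔG = 500/260 ≈ 1.9231.
Since k = 1/(1 − MPC), MPC = 1 − 1/k = 1 − ΔG/ΔY = 1 − 260/500 = 0.480.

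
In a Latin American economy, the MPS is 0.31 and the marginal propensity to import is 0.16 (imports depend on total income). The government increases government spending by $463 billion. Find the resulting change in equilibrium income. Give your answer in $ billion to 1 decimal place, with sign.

MPC = 1 − MPS = 1 − 0.31 = 0.69.
Spending multiplier = 1/(1 − c + m) = 1/(1 − 0.69 + 0.16) = 1/0.47 ≈ 2.128.
ΔY = k × ΔG = (+$463 billion) / 0.47 ≈ +$985.1 billion.

+$985.1 billion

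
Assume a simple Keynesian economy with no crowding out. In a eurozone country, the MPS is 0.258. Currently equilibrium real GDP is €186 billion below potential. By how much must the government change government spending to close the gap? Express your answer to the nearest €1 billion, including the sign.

MPC = 1 − MPS = 1 − 0.258 = 0.742.
Spending multiplier = 1/(1 − MPC) = 1/(1 − 0.742) = 1/0.258 ≈ 3.876.
Need ΔY = +€186 billion, so ΔG = ΔY/k = (+€186 billion) × 0.258 ≈ +€48 billion.
The government should increase government spending by €48 billion.

+€48 billion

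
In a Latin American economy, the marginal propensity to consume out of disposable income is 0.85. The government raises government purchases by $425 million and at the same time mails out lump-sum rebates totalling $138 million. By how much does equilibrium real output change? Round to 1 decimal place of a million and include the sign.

Expenditure multiplier = 1/(1 − MPC) = 1/(1 − 0.85) = 1/0.15 ≈ 6.667.
ΔG contributes k·ΔG = (+$425 million) / 0.15 ≈ +$2,833.3 million.
ΔT of −$138 million changes first-round spending by −c·ΔT = +$117.3 million, contributing k·(−c·ΔT) = (+$117.3 million) / 0.15 = +$782 million.
Net ΔY = k(ΔG − c·ΔT) = (+$542.3 million) / 0.15 ≈ +$3,615.3 million.

+$3,615.3 million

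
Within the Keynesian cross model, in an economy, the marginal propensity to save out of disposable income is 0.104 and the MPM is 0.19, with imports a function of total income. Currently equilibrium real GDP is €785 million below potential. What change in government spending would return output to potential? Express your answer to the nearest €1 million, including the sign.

MPC = 1 − MPS = 1 − 0.104 = 0.896.
Spending multiplier = 1/(1 − c + m) = 1/(1 − 0.896 + 0.19) = 1/0.294 ≈ 3.401.
Need ΔY = +€785 million, so ΔG = ΔY/k = (+€785 million) × 0.294 ≈ +€231 million.
The government should increase government spending by €231 million.

+€231 million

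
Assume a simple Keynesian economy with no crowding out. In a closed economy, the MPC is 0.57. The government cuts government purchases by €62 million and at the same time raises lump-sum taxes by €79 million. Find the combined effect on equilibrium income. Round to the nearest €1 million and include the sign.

Expenditure multiplier = 1/(1 − MPC) = 1/(1 − 0.57) = 1/0.43 ≈ 2.326.
ΔG contributes k·ΔG = (−€62 million) / 0.43 ≈ −€144.2 million.
ΔT of +€79 million changes first-round spending by −c·ΔT = −€45.03 million, contributing k·(−c·ΔT) = (−€45.03 million) / 0.43 ≈ −€104.7 million.
Net ΔY = k(ΔG − c·ΔT) = (−€107.03 million) / 0.43 ≈ −€249 million.

−€249 million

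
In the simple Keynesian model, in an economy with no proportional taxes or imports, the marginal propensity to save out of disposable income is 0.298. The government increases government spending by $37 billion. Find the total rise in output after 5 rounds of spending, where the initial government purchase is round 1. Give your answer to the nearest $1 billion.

MPC = 1 − MPS = 1 − 0.298 = 0.702.
Round 1 adds ΔG = $37 billion; each later round is MPC = 0.702 times the previous.
After 5 rounds: 37 + 25.974 + 18.233748 + 12.800091096 + 8.985663949392 = ΔG·(1 − c^5)/(1 − c) = 37 × (1 − 0.170484759256032)/0.298 ≈ $103 billion.

$103 billion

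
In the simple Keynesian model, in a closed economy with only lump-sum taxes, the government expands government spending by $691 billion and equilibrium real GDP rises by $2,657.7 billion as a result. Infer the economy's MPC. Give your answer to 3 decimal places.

0.740

Implied spending multiplier k = ΔY/ΔG = 2,657.7/691 ≈ 3.8462.
Since k = 1/(1 − MPC), MPC = 1 − 1/k = 1 − ΔG/ΔY = 1 − 691/2,657.7 ≈ 0.740.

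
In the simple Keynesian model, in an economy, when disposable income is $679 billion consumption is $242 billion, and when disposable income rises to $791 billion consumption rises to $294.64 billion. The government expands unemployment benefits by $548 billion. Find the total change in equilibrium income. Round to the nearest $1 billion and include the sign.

+$486 billion

MPC = ΔC/ΔYd = (294.64 − 242)/(791 − 679) = 52.64/112 = 0.47.
The transfer change shifts disposable income by +$548 billion, so first-round consumption changes by c·ΔTR = 0.47 × (+$548 billion) = +$257.56 billion.
Expenditure multiplier = 1/(1 − MPC) = 1/(1 − 0.47) = 1/0.53 ≈ 1.887.
The transfer multiplier is c × k ≈ 0.887, so ΔY = k × (c·ΔTR) = (+$257.56 billion) / 0.53 ≈ +$486 billion.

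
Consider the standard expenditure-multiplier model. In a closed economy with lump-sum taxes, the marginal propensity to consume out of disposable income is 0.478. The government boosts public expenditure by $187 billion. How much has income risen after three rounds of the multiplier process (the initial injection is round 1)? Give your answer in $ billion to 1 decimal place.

$319.1 billion

Round 1 adds ΔG = $187 billion; each later round is MPC = 0.478 times the previous.
After 3 rounds: 187 + 89.386 + 42.726508 = ΔG·(1 − c^3)/(1 − c) = 187 × (1 − 0.109215352)/0.522 ≈ $319.1 billion.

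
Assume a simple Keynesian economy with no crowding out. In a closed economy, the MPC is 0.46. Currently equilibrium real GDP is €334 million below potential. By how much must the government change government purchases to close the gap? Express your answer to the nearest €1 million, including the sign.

Spending multiplier = 1/(1 − MPC) = 1/(1 − 0.46) = 1/0.54 ≈ 1.852.
Need ΔY = +€334 million, so ΔG = ΔY/k = (+€334 million) × 0.54 ≈ +€180 million.
The government should increase government purchases by €180 million.

+€180 million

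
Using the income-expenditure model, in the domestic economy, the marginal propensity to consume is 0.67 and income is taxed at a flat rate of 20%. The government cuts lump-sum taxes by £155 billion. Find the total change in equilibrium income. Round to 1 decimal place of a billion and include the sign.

+£223.8 billion

A lump-sum tax change of −£155 billion shifts disposable income by +£155 billion; first-round consumption changes by −c × ΔT = −0.67 × (−£155 billion) = +£103.85 billion.
Expenditure multiplier = 1/(1 − c(1−t)) = 1/(1 − 0.67×0.8) = 1/0.464 ≈ 2.155.
The tax multiplier is −c × k ≈ −1.444, so ΔY = k × (−c·ΔT) = (+£103.85 billion) / 0.464 ≈ +£223.8 billion.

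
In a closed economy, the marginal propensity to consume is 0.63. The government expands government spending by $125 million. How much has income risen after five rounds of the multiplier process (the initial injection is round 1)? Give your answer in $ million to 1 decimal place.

$304.3 million

Round 1 adds ΔG = $125 million; each later round is MPC = 0.63 times the previous.
After 5 rounds: 125 + 78.75 + 49.6125 + 31.255875 + 19.69120125 = ΔG·(1 − c^5)/(1 − c) = 125 × (1 − 0.0992436543)/0.37 ≈ $304.3 million.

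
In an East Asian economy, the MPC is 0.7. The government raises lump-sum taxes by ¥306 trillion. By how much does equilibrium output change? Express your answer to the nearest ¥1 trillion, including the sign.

A lump-sum tax change of +¥306 trillion shifts disposable income by −¥306 trillion; first-round consumption changes by −c × ΔT = −0.7 × (+¥306 trillion) = −¥214.2 trillion.
Expenditure multiplier = 1/(1 − MPC) = 1/(1 − 0.7) = 1/0.3 ≈ 3.333.
The tax multiplier is −c × k ≈ −2.333, so ΔY = k × (−c·ΔT) = (−¥214.2 trillion) / 0.3 = −¥714 trillion.

−¥714 trillion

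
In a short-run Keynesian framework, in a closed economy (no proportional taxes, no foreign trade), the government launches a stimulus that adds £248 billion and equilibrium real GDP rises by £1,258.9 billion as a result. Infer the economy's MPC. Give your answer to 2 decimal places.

0.80

Implied spending multiplier k = ΔY/ΔG = 1,258.9/248 ≈ 5.0762.
Since k = 1/(1 − MPC), MPC = 1 − 1/k = 1 − ΔG/ΔY = 1 − 248/1,258.9 ≈ 0.80.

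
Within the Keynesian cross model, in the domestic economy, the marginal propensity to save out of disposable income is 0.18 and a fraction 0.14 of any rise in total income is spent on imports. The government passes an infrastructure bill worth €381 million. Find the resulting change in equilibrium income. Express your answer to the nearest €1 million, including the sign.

+€1,191 million

MPC = 1 − MPS = 1 − 0.18 = 0.82.
Spending multiplier = 1/(1 − c + m) = 1/(1 − 0.82 + 0.14) = 1/0.32 = 3.125.
ΔY = k × ΔG = (+€381 million) / 0.32 ≈ +€1,191 million.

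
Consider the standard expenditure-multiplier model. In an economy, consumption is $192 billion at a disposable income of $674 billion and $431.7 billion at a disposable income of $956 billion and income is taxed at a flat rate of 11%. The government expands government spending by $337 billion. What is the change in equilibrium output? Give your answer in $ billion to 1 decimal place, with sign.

MPC = ΔC/ΔYd = (431.7 − 192)/(956 − 674) = 239.7/282 = 0.85.
Spending multiplier = 1/(1 − c(1−t)) = 1/(1 − 0.85×0.89) = 1/0.2435 ≈ 4.107.
ΔY = k × ΔG = (+$337 billion) / 0.2435 ≈ +$1,384 billion.

+$1,384.0 billion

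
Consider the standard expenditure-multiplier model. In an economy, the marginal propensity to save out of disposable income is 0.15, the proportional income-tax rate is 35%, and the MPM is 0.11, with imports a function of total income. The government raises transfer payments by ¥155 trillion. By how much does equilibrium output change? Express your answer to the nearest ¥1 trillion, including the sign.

MPC = 1 − MPS = 1 − 0.15 = 0.85.
The transfer change shifts disposable income by +¥155 trillion, so first-round consumption changes by c·ΔTR = 0.85 × (+¥155 trillion) = +¥131.75 trillion.
Expenditure multiplier = 1/(1 − c(1−t) + m) = 1/(1 − 0.85×0.65 + 0.11) = 1/0.5575 ≈ 1.794.
The transfer multiplier is c × k ≈ 1.525, so ΔY = k × (c·ΔTR) = (+¥131.75 trillion) / 0.5575 ≈ +¥236 trillion.

+¥236 trillion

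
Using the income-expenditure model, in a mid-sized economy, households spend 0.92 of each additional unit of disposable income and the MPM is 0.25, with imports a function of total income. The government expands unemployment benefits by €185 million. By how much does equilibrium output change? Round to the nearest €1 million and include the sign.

The transfer change shifts disposable income by +€185 million, so first-round consumption changes by c·ΔTR = 0.92 × (+€185 million) = +€170.2 million.
Expenditure multiplier = 1/(1 − c + m) = 1/(1 − 0.92 + 0.25) = 1/0.33 ≈ 3.03.
The transfer multiplier is c × k ≈ 2.788, so ΔY = k × (c·ΔTR) = (+€170.2 million) / 0.33 ≈ +€516 million.

+€516 million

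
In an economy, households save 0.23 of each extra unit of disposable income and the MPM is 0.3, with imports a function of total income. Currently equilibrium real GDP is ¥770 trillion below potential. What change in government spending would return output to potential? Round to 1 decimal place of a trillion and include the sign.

+¥408.1 trillion

MPC = 1 − MPS = 1 − 0.23 = 0.77.
Spending multiplier = 1/(1 − c + m) = 1/(1 − 0.77 + 0.3) = 1/0.53 ≈ 1.887.
Need ΔY = +¥770 trillion, so ΔG = ΔY/k = (+¥770 trillion) × 0.53 = +¥408.1 trillion.
The government should increase government spending by ¥408.1 trillion.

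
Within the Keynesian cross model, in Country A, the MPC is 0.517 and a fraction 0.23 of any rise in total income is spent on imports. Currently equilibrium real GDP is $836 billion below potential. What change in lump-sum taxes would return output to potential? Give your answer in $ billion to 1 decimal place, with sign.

Spending multiplier = 1/(1 − c + m) = 1/(1 − 0.517 + 0.23) = 1/0.713 ≈ 1.403.
Tax multiplier = −c·k = −0.517/0.713 ≈ −0.725. Need ΔY = +$836 billion, so ΔT = ΔY/(−c·k) = −(+$836 billion) × 0.713 / 0.517 ≈ −$1,152.9 billion.
The government should cut lump-sum taxes by $1,152.9 billion.

−$1,152.9 billion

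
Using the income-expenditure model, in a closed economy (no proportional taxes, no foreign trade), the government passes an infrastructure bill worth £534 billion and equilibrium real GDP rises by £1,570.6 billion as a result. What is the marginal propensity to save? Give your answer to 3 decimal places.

0.340

Implied spending multiplier k = ΔY/ΔG = 1,570.6/534 ≈ 2.9412.
Since k = 1/(1 − MPC), MPC = 1 − 1/k = 1 − ΔG/ΔY = 1 − 534/1,570.6 ≈ 0.660.
MPS = 1 − MPC = 0.340.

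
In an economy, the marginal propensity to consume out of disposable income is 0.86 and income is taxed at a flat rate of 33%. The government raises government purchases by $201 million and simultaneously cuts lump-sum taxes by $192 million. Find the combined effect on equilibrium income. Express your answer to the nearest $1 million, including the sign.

Expenditure multiplier = 1/(1 − c(1−t)) = 1/(1 − 0.86×0.67) = 1/0.4238 ≈ 2.36.
ΔG contributes k·ΔG = (+$201 million) / 0.4238 ≈ +$474.3 million.
ΔT of −$192 million changes first-round spending by −c·ΔT = +$165.12 million, contributing k·(−c·ΔT) = (+$165.12 million) / 0.4238 ≈ +$389.6 million.
Net ΔY = k(ΔG − c·ΔT) = (+$366.12 million) / 0.4238 ≈ +$864 million.

+$864 million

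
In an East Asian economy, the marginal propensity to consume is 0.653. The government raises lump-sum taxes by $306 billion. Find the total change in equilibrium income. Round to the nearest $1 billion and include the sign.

−$576 billion

A lump-sum tax change of +$306 billion shifts disposable income by −$306 billion; first-round consumption changes by −c × ΔT = −0.653 × (+$306 billion) = −$199.818 billion.
Expenditure multiplier = 1/(1 − MPC) = 1/(1 − 0.653) = 1/0.347 ≈ 2.882.
The tax multiplier is −c × k ≈ −1.882, so ΔY = k × (−c·ΔT) = (−$199.818 billion) / 0.347 ≈ −$576 billion.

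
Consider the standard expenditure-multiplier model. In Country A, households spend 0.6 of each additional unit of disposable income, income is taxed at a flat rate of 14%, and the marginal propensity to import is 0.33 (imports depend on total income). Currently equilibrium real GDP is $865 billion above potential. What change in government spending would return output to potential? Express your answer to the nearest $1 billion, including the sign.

−$704 billion

Spending multiplier = 1/(1 − c(1−t) + m) = 1/(1 − 0.6×0.86 + 0.33) = 1/0.814 ≈ 1.229.
Need ΔY = −$865 billion, so ΔG = ΔY/k = (−$865 billion) × 0.814 ≈ −$704 billion.
The government should cut government spending by $704 billion.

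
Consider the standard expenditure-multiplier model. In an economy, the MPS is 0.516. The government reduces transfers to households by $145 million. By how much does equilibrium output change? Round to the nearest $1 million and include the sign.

−$136 million

MPC = 1 − MPS = 1 − 0.516 = 0.484.
The transfer change shifts disposable income by −$145 million, so first-round consumption changes by c·ΔTR = 0.484 × (−$145 million) = −$70.18 million.
Expenditure multiplier = 1/(1 − MPC) = 1/(1 − 0.484) = 1/0.516 ≈ 1.938.
The transfer multiplier is c × k ≈ 0.938, so ΔY = k × (c·ΔTR) = (−$70.18 million) / 0.516 ≈ −$136 million.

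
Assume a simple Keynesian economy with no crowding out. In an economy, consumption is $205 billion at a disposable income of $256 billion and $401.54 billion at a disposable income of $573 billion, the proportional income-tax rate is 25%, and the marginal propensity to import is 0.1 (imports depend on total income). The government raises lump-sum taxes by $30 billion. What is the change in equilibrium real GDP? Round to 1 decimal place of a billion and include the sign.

MPC = ΔC/ΔYd = (401.54 − 205)/(573 − 256) = 196.54/317 = 0.62.
A lump-sum tax change of +$30 billion shifts disposable income by −$30 billion; first-round consumption changes by −c × ΔT = −0.62 × (+$30 billion) = −$18.6 billion.
Expenditure multiplier = 1/(1 − c(1−t) + m) = 1/(1 − 0.62×0.75 + 0.1) = 1/0.635 ≈ 1.575.
The tax multiplier is −c × k ≈ −0.976, so ΔY = k × (−c·ΔT) = (−$18.6 billion) / 0.635 ≈ −$29.3 billion.

−$29.3 billion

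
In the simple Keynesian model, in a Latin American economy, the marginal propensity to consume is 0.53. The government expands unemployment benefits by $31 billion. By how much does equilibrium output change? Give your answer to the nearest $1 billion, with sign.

The transfer change shifts disposable income by +$31 billion, so first-round consumption changes by c·ΔTR = 0.53 × (+$31 billion) = +$16.43 billion.
Expenditure multiplier = 1/(1 − MPC) = 1/(1 − 0.53) = 1/0.47 ≈ 2.128.
The transfer multiplier is c × k ≈ 1.128, so ΔY = k × (c·ΔTR) = (+$16.43 billion) / 0.47 ≈ +$35 billion.

+$35 billion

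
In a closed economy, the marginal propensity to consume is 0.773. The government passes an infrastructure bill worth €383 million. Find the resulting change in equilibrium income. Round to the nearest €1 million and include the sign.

Spending multiplier = 1/(1 − MPC) = 1/(1 − 0.773) = 1/0.227 ≈ 4.405.
ΔY = k × ΔG = (+€383 million) / 0.227 ≈ +€1,687 million.

+€1,687 million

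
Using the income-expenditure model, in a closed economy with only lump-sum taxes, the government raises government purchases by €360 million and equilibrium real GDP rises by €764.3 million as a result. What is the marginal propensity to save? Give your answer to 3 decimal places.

0.471

Implied spending multiplier k = ΔY/ΔG = 764.3/360 ≈ 2.1231.
Since k = 1/(1 − MPC), MPC = 1 − 1/k = 1 − ΔG/ΔY = 1 − 360/764.3 ≈ 0.529.
MPS = 1 − MPC = 0.471.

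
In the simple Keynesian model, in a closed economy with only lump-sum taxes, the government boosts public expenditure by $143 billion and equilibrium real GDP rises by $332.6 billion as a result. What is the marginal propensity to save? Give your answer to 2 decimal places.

0.43

Implied spending multiplier k = ΔY/ΔG = 332.6/143 ≈ 2.3259.
Since k = 1/(1 − MPC), MPC = 1 − 1/k = 1 − ΔG/ΔY = 1 − 143/332.6 ≈ 0.57.
MPS = 1 − MPC = 0.43.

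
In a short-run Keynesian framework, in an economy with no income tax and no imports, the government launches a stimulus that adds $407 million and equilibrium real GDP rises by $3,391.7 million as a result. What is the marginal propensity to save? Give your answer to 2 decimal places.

Implied spending multiplier k = ΔY/ΔG = 3,391.7/407 ≈ 8.3334.
Since k = 1/(1 − MPC), MPC = 1 − 1/k = 1 − ΔG/ΔY = 1 − 407/3,391.7 ≈ 0.88.
MPS = 1 − MPC = 0.12.

0.12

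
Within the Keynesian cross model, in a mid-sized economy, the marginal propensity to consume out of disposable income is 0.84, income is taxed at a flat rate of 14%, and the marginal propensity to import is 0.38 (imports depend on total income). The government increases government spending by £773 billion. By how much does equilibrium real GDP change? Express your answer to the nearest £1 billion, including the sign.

+£1,175 billion

Expenditure multiplier = 1/(1 − c(1−t) + m) = 1/(1 − 0.84×0.86 + 0.38) = 1/0.6576 ≈ 1.521.
ΔY = k × ΔG = (+£773 billion) / 0.6576 ≈ +£1,175 billion.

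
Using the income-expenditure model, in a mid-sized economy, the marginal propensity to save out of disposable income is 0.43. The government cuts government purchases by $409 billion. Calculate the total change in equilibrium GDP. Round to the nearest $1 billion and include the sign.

MPC = 1 − MPS = 1 − 0.43 = 0.57.
Expenditure multiplier = 1/(1 − MPC) = 1/(1 − 0.57) = 1/0.43 ≈ 2.326.
ΔY = k × ΔG = (−$409 billion) / 0.43 ≈ −$951 billion.

−$951 billion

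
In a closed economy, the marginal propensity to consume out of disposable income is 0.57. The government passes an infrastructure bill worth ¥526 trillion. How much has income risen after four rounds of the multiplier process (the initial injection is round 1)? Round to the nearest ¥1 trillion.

¥1,094 trillion

Round 1 adds ΔG = ¥526 trillion; each later round is MPC = 0.57 times the previous.
After 4 rounds: 526 + 299.82 + 170.8974 + 97.411518 = ΔG·(1 − c^4)/(1 − c) = 526 × (1 − 0.10556001)/0.43 ≈ ¥1,094 trillion.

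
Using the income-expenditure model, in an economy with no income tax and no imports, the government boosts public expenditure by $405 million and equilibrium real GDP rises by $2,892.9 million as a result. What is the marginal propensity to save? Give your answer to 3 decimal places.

0.140

Implied spending multiplier k = ΔY/ΔG = 2,892.9/405 ≈ 7.143.
Since k = 1/(1 − MPC), MPC = 1 − 1/k = 1 − ΔG/ΔY = 1 − 405/2,892.9 ≈ 0.860.
MPS = 1 − MPC = 0.140.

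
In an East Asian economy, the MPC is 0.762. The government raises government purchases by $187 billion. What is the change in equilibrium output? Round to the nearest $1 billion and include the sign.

+$786 billion

Expenditure multiplier = 1/(1 − MPC) = 1/(1 − 0.762) = 1/0.238 ≈ 4.202.
ΔY = k × ΔG = (+$187 billion) / 0.238 ≈ +$786 billion.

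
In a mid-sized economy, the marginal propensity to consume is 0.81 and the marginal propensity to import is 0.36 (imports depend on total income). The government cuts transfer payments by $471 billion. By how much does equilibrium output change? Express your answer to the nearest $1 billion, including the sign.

The transfer change shifts disposable income by −$471 billion, so first-round consumption changes by c·ΔTR = 0.81 × (−$471 billion) = −$381.51 billion.
Expenditure multiplier = 1/(1 − c + m) = 1/(1 − 0.81 + 0.36) = 1/0.55 ≈ 1.818.
The transfer multiplier is c × k ≈ 1.473, so ΔY = k × (c·ΔTR) = (−$381.51 billion) / 0.55 ≈ −$694 billion.

−$694 billion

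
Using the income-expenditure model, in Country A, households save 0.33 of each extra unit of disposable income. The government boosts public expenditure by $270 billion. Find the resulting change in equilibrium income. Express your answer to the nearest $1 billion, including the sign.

+$818 billion

MPC = 1 − MPS = 1 − 0.33 = 0.67.
Expenditure multiplier = 1/(1 − MPC) = 1/(1 − 0.67) = 1/0.33 ≈ 3.03.
ΔY = k × ΔG = (+$270 billion) / 0.33 ≈ +$818 billion.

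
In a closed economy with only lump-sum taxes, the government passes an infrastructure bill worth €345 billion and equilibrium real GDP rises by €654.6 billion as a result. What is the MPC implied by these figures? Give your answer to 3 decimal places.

Implied spending multiplier k = ΔY/ΔG = 654.6/345 ≈ 1.8974.
Since k = 1/(1 − MPC), MPC = 1 − 1/k = 1 − ΔG/ΔY = 1 − 345/654.6 ≈ 0.473.

0.473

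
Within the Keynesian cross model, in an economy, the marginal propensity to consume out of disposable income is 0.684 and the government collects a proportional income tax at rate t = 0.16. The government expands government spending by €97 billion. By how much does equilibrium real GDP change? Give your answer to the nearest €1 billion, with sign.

Expenditure multiplier = 1/(1 − c(1−t)) = 1/(1 − 0.684×0.84) = 1/0.42544 ≈ 2.351.
ΔY = k × ΔG = (+€97 billion) / 0.42544 ≈ +€228 billion.

+€228 billion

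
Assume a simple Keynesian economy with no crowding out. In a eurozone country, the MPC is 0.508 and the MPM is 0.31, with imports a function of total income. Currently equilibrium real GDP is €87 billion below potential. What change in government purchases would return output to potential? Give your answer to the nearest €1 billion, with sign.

Spending multiplier = 1/(1 − c + m) = 1/(1 − 0.508 + 0.31) = 1/0.802 ≈ 1.247.
Need ΔY = +€87 billion, so ΔG = ΔY/k = (+€87 billion) × 0.802 ≈ +€70 billion.
The government should increase government purchases by €70 billion.

+€70 billion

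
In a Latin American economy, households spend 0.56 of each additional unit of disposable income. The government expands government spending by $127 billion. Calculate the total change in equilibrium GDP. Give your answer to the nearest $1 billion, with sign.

Spending multiplier = 1/(1 − MPC) = 1/(1 − 0.56) = 1/0.44 ≈ 2.273.
ΔY = k × ΔG = (+$127 billion) / 0.44 ≈ +$289 billion.

+$289 billion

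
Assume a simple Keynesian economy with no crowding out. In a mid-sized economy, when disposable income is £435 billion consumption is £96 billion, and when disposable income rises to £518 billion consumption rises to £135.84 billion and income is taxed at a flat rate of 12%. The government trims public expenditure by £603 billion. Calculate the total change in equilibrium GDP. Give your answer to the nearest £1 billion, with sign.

MPC = ΔC/ΔYd = (135.84 − 96)/(518 − 435) = 39.84/83 = 0.48.
Government-spending multiplier = 1/(1 − c(1−t)) = 1/(1 − 0.48×0.88) = 1/0.5776 ≈ 1.731.
ΔY = k × ΔG = (−£603 billion) / 0.5776 ≈ −£1,044 billion.

−£1,044 billion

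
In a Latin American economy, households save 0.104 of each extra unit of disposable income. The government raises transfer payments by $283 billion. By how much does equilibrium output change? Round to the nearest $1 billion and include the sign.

MPC = 1 − MPS = 1 − 0.104 = 0.896.
The transfer change shifts disposable income by +$283 billion, so first-round consumption changes by c·ΔTR = 0.896 × (+$283 billion) = +$253.568 billion.
Expenditure multiplier = 1/(1 − MPC) = 1/(1 − 0.896) = 1/0.104 ≈ 9.615.
The transfer multiplier is c × k ≈ 8.615, so ΔY = k × (c·ΔTR) = (+$253.568 billion) / 0.104 ≈ +$2,438 billion.

+$2,438 billion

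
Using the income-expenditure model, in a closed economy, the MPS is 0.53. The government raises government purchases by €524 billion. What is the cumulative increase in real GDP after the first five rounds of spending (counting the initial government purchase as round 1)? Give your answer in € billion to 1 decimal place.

MPC = 1 − MPS = 1 − 0.53 = 0.47.
Round 1 adds ΔG = €524 billion; each later round is MPC = 0.47 times the previous.
After 5 rounds: 524 + 246.28 + 115.7516 + 54.403252 + 25.56952844 = ΔG·(1 − c^5)/(1 − c) = 524 × (1 − 0.0229345007)/0.53 ≈ €966 billion.

€966.0 billion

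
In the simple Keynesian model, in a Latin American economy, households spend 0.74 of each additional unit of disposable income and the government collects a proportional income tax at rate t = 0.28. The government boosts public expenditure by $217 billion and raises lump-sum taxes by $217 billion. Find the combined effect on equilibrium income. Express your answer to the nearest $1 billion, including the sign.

Expenditure multiplier = 1/(1 − c(1−t)) = 1/(1 − 0.74×0.72) = 1/0.4672 ≈ 2.14.
ΔG contributes k·ΔG = (+$217 billion) / 0.4672 ≈ +$464.5 billion.
ΔT of +$217 billion changes first-round spending by −c·ΔT = −$160.58 billion, contributing k·(−c·ΔT) = (−$160.58 billion) / 0.4672 ≈ −$343.7 billion.
Net ΔY = k(ΔG − c·ΔT) = (+$56.42 billion) / 0.4672 ≈ +$121 billion.

+$121 billion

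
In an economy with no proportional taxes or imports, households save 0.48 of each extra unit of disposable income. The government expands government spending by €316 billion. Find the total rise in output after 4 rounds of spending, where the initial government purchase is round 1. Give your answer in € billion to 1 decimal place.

MPC = 1 − MPS = 1 − 0.48 = 0.52.
Round 1 adds ΔG = €316 billion; each later round is MPC = 0.52 times the previous.
After 4 rounds: 316 + 164.32 + 85.4464 + 44.432128 = ΔG·(1 − c^4)/(1 − c) = 316 × (1 − 0.07311616)/0.48 ≈ €610.2 billion.

€610.2 billion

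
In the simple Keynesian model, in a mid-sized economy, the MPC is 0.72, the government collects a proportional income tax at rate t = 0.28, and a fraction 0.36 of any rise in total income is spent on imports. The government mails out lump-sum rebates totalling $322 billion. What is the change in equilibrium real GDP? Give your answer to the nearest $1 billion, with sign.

+$275 billion

A lump-sum tax change of −$322 billion shifts disposable income by +$322 billion; first-round consumption changes by −c × ΔT = −0.72 × (−$322 billion) = +$231.84 billion.
Expenditure multiplier = 1/(1 − c(1−t) + m) = 1/(1 − 0.72×0.72 + 0.36) = 1/0.8416 ≈ 1.188.
The tax multiplier is −c × k ≈ −0.856, so ΔY = k × (−c·ΔT) = (+$231.84 billion) / 0.8416 ≈ +$275 billion.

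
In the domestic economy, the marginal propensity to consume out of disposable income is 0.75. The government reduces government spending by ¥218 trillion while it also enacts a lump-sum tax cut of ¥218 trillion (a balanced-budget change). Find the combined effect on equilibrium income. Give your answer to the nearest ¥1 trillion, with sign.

−¥218 trillion

Expenditure multiplier = 1/(1 − MPC) = 1/(1 − 0.75) = 1/0.25 = 4.
ΔG contributes k·ΔG = (−¥218 trillion) / 0.25 = −¥872 trillion.
ΔT of −¥218 trillion changes first-round spending by −c·ΔT = +¥163.5 trillion, contributing k·(−c·ΔT) = (+¥163.5 trillion) / 0.25 = +¥654 trillion.
With ΔG = ΔT and no other leakages, the balanced-budget multiplier is 1, so ΔY = ΔG = −¥218 trillion.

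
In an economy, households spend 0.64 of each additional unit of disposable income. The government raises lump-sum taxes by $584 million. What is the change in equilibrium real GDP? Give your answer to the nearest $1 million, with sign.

−$1,038 million

A lump-sum tax change of +$584 million shifts disposable income by −$584 million; first-round consumption changes by −c × ΔT = −0.64 × (+$584 million) = −$373.76 million.
Expenditure multiplier = 1/(1 − MPC) = 1/(1 − 0.64) = 1/0.36 ≈ 2.778.
The tax multiplier is −c × k ≈ −1.778, so ΔY = k × (−c·ΔT) = (−$373.76 million) / 0.36 ≈ −$1,038 million.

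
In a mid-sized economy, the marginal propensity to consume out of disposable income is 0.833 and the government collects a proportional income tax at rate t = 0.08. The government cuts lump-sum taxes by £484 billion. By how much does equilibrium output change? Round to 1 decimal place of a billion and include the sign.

A lump-sum tax change of −£484 billion shifts disposable income by +£484 billion; first-round consumption changes by −c × ΔT = −0.833 × (−£484 billion) = +£403.172 billion.
Expenditure multiplier = 1/(1 − c(1−t)) = 1/(1 − 0.833×0.92) = 1/0.23364 ≈ 4.28.
The tax multiplier is −c × k ≈ −3.565, so ΔY = k × (−c·ΔT) = (+£403.172 billion) / 0.23364 ≈ +£1,725.6 billion.

+£1,725.6 billion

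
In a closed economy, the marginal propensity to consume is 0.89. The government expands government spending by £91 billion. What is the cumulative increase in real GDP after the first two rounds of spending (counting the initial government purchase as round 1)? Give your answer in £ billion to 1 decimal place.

Round 1 adds ΔG = £91 billion; each later round is MPC = 0.89 times the previous.
After 2 rounds: 91 + 80.99 = ΔG·(1 − c^2)/(1 − c) = 91 × (1 − 0.7921)/0.11 ≈ £172 billion.

£172.0 billion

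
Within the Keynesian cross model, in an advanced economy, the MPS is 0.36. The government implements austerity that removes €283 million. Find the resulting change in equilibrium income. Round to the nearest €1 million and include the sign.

MPC = 1 − MPS = 1 − 0.36 = 0.64.
Expenditure multiplier = 1/(1 − MPC) = 1/(1 − 0.64) = 1/0.36 ≈ 2.778.
ΔY = k × ΔG = (−€283 million) / 0.36 ≈ −€786 million.

−€786 million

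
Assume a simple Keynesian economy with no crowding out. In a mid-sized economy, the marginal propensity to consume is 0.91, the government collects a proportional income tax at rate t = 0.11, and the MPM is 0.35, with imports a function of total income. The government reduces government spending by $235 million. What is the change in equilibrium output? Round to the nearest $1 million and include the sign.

Expenditure multiplier = 1/(1 − c(1−t) + m) = 1/(1 − 0.91×0.89 + 0.35) = 1/0.5401 ≈ 1.852.
ΔY = k × ΔG = (−$235 million) / 0.5401 ≈ −$435 million.

−$435 million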